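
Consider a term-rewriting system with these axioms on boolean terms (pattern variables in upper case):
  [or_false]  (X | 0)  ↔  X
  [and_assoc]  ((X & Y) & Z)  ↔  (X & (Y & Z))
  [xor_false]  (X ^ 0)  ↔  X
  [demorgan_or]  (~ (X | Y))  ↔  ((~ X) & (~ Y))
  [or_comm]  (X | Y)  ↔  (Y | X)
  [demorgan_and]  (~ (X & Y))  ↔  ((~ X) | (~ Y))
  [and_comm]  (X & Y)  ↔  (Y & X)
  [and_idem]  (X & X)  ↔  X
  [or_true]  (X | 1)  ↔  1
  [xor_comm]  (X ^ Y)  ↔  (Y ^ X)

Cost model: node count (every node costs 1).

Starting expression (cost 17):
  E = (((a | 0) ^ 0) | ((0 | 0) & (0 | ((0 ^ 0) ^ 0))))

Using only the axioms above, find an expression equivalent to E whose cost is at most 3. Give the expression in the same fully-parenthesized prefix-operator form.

(0 | a)   [cost 3]

1. [xor_false →] (0 ^ 0)  →  0;  E = (((a | 0) ^ 0) | ((0 | 0) & (0 | (0 ^ 0))))
2. [xor_false →] (0 ^ 0)  →  0;  E = (((a | 0) ^ 0) | ((0 | 0) & (0 | 0)))
3. [and_idem →] ((0 | 0) & (0 | 0))  →  (0 | 0);  E = (((a | 0) ^ 0) | (0 | 0))
4. [or_comm →] (((a | 0) ^ 0) | (0 | 0))  →  ((0 | 0) | ((a | 0) ^ 0))
5. [or_false →] (a | 0)  →  a;  E = ((0 | 0) | (a ^ 0))
6. [or_false →] (0 | 0)  →  0;  E = (0 | (a ^ 0))
7. [xor_false →] (a ^ 0)  →  a;  cost 3 ≤ 3, done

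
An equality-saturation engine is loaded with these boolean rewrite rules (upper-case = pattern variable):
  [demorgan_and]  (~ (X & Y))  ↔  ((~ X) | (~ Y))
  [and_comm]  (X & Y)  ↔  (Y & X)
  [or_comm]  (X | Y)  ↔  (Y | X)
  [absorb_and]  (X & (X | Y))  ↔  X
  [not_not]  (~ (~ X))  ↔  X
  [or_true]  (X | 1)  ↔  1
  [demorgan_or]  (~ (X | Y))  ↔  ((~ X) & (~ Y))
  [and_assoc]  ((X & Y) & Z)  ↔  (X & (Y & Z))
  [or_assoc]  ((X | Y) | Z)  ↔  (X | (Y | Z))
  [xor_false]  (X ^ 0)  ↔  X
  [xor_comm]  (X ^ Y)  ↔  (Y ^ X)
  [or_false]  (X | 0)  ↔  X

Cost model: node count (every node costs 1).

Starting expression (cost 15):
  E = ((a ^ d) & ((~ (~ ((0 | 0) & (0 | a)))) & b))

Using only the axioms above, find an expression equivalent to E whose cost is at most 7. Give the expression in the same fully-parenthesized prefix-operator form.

(1) (0 | 0)  =[or_false →]=  0    ⊢ ((a ^ d) & ((~ (~ (0 & (0 | a)))) & b))
(2) (~ (~ (0 & (0 | a))))  =[not_not →]=  (0 & (0 | a))    ⊢ ((a ^ d) & ((0 & (0 | a)) & b))
(3) (0 & (0 | a))  =[absorb_and →]=  0    ⊢ cost 7, within 7

((a ^ d) & (0 & b))   [cost 7]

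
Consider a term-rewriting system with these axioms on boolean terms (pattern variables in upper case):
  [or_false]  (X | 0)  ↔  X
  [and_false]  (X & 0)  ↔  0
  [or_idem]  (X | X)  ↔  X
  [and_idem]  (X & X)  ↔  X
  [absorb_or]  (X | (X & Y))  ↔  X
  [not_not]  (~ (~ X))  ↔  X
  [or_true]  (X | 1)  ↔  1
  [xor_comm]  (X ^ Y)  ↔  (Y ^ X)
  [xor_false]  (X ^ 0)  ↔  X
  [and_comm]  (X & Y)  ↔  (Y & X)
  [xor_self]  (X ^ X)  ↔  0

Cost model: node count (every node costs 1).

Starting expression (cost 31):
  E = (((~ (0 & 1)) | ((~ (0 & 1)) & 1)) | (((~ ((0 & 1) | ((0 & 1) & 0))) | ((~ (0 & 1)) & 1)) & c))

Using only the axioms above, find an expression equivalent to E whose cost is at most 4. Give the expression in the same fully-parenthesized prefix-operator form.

(~ (0 & 1))   [cost 4]

step 1: absorb_or (→) rewrites ((0 & 1) | ((0 & 1) & 0)) into (0 & 1), now (((~ (0 & 1)) | ((~ (0 & 1)) & 1)) | (((~ (0 & 1)) | ((~ (0 & 1)) & 1)) & c))
step 2: absorb_or (→) rewrites (((~ (0 & 1)) | ((~ (0 & 1)) & 1)) | (((~ (0 & 1)) | ((~ (0 & 1)) & 1)) & c)) into ((~ (0 & 1)) | ((~ (0 & 1)) & 1))
step 3: absorb_or (→) rewrites ((~ (0 & 1)) | ((~ (0 & 1)) & 1)) into (~ (0 & 1)), reaching cost 4 (bound 4)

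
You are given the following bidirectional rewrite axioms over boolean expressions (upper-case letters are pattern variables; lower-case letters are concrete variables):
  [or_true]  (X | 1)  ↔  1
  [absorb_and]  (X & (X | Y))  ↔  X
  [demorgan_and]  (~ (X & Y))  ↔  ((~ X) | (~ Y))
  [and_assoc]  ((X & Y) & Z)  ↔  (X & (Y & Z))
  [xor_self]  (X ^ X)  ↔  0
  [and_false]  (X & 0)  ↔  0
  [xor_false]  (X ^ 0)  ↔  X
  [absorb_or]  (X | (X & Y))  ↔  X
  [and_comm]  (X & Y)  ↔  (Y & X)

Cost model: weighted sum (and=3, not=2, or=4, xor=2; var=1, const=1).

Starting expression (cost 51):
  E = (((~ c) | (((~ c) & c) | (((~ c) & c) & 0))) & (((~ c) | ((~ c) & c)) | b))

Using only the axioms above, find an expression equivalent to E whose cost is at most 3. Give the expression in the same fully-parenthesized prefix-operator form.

1. [absorb_or →] (((~ c) & c) | (((~ c) & c) & 0))  →  ((~ c) & c);  E = (((~ c) | ((~ c) & c)) & (((~ c) | ((~ c) & c)) | b))
2. [absorb_and →] (((~ c) | ((~ c) & c)) & (((~ c) | ((~ c) & c)) | b))  →  ((~ c) | ((~ c) & c))
3. [absorb_or →] ((~ c) | ((~ c) & c))  →  (~ c);  cost 3 ≤ 3, done

(~ c)   [cost 3]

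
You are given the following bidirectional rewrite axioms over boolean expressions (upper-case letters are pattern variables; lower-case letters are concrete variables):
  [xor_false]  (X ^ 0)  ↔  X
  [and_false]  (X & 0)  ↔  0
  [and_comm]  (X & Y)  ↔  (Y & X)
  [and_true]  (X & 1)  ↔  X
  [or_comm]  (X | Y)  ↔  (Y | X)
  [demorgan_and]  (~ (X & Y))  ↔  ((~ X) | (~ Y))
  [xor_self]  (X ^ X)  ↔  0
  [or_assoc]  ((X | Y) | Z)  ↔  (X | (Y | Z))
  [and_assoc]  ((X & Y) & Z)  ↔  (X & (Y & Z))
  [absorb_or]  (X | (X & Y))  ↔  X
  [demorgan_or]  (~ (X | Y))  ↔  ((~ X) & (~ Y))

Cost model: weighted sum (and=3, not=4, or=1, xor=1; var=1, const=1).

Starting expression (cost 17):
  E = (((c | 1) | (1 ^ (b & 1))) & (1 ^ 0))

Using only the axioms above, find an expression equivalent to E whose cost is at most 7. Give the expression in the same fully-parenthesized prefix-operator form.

1. [xor_false →] (1 ^ 0)  →  1;  E = (((c | 1) | (1 ^ (b & 1))) & 1)
2. [and_true →] (b & 1)  →  b;  E = (((c | 1) | (1 ^ b)) & 1)
3. [and_true →] (((c | 1) | (1 ^ b)) & 1)  →  ((c | 1) | (1 ^ b));  cost 7 ≤ 7, done

((c | 1) | (1 ^ b))   [cost 7]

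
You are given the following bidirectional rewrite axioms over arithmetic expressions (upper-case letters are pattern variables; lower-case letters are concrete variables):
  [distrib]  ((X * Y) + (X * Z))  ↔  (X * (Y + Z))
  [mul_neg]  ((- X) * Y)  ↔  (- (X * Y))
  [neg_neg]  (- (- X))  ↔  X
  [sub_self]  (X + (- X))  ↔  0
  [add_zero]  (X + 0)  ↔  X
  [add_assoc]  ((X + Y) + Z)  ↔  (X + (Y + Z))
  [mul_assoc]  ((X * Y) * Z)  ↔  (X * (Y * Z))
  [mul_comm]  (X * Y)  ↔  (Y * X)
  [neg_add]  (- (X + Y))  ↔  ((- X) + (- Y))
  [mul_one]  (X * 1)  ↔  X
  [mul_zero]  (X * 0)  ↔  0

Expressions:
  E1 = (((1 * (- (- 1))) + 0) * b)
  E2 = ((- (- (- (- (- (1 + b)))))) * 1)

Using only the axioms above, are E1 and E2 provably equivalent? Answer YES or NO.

Every axiom is a valid identity, so a rewrite proof would force E1 and E2 to agree under every assignment.
At b=0: E1 = 0 but E2 = -1; they differ, so no derivation exists.

NO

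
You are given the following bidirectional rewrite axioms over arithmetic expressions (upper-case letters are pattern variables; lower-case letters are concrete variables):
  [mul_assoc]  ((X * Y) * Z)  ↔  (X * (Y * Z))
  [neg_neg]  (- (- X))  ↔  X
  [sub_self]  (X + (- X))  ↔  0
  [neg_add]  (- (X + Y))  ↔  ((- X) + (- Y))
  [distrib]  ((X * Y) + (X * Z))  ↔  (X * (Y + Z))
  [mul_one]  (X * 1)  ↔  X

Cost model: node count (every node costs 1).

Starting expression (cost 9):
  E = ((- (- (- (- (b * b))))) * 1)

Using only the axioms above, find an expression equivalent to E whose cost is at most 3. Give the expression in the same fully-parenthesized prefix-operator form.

1. [mul_one →] ((- (- (- (- (b * b))))) * 1)  →  (- (- (- (- (b * b)))))
2. [neg_neg →] (- (- (b * b)))  →  (b * b);  E = (- (- (b * b)))
3. [neg_neg →] (- (- (b * b)))  →  (b * b);  cost 3 ≤ 3, done

(b * b)   [cost 3]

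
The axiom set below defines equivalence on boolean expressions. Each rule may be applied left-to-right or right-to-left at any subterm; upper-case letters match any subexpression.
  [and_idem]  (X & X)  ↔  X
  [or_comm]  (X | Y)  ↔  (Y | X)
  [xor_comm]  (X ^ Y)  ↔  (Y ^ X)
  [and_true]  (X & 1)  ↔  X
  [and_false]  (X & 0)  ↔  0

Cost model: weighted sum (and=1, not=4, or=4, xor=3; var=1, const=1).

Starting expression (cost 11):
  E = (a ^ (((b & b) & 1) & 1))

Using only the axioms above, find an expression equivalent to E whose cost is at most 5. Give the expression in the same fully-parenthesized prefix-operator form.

(a ^ b)   [cost 5]

1. [and_true →] ((b & b) & 1)  →  (b & b);  E = (a ^ ((b & b) & 1))
2. [and_idem →] (b & b)  →  b;  E = (a ^ (b & 1))
3. [and_true →] (b & 1)  →  b;  cost 5 ≤ 5, done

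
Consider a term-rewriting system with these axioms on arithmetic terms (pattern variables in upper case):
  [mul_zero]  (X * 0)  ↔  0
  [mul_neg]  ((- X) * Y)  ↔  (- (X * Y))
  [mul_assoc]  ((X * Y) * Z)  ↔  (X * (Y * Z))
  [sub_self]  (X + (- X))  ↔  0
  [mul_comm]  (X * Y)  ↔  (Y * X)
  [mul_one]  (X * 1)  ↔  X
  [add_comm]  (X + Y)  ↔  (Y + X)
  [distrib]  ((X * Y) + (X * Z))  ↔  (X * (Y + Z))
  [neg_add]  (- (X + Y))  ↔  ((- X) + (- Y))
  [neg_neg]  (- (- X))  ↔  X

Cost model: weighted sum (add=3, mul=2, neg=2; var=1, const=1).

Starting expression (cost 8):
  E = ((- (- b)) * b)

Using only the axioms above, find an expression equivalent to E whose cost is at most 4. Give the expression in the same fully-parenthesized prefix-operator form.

step 1: neg_neg (→) rewrites (- (- b)) into b, reaching cost 4 (bound 4)

(b * b)   [cost 4]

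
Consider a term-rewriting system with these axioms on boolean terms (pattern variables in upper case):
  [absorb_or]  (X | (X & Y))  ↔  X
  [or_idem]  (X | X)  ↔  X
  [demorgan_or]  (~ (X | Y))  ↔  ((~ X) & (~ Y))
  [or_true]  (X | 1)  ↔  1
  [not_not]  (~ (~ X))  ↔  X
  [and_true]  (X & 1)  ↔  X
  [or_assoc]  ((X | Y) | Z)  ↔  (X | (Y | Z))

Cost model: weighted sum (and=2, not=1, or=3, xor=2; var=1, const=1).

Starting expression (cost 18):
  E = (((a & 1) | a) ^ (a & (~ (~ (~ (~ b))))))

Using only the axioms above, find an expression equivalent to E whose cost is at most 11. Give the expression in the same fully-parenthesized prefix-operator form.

(1) (~ (~ b))  =[not_not →]=  b    ⊢ (((a & 1) | a) ^ (a & (~ (~ b))))
(2) (a & 1)  =[and_true →]=  a    ⊢ ((a | a) ^ (a & (~ (~ b))))
(3) (~ (~ b))  =[not_not →]=  b    ⊢ cost 11, within 11

((a | a) ^ (a & b))   [cost 11]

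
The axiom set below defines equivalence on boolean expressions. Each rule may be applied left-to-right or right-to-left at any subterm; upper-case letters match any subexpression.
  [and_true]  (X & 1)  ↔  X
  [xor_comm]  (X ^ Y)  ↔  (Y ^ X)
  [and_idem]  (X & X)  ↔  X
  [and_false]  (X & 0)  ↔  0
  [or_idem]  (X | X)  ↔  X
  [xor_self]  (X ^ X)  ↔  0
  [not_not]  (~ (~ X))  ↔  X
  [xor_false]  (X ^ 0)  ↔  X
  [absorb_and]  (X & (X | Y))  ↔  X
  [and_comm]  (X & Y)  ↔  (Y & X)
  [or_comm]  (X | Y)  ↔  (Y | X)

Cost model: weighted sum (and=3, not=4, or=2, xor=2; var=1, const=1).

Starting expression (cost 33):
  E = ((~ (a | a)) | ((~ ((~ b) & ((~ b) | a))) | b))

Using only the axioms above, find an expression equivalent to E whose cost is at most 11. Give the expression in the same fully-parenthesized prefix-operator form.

1. [absorb_and →] ((~ b) & ((~ b) | a))  →  (~ b);  E = ((~ (a | a)) | ((~ (~ b)) | b))
2. [not_not →] (~ (~ b))  →  b;  E = ((~ (a | a)) | (b | b))
3. [or_idem →] (a | a)  →  a;  cost 11 ≤ 11, done

((~ a) | (b | b))   [cost 11]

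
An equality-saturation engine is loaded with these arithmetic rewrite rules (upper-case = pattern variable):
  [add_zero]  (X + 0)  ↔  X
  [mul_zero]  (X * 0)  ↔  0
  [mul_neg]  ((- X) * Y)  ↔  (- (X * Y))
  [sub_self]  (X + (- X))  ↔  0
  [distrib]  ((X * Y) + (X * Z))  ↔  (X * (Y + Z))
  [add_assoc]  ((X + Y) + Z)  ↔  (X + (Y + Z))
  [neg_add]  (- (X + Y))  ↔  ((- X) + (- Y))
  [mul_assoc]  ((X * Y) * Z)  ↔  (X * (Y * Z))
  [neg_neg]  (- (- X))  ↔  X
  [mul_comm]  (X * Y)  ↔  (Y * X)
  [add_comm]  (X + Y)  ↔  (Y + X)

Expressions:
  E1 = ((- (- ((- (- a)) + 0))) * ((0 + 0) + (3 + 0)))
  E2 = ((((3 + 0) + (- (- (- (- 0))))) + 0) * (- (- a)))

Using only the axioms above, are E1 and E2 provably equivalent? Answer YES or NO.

YES

(1) (- (- ((- (- a)) + 0)))  =[neg_neg →]=  ((- (- a)) + 0)    ⊢ (((- (- a)) + 0) * ((0 + 0) + (3 + 0)))
(2) ((- (- a)) + 0)  =[add_zero →]=  (- (- a))    ⊢ ((- (- a)) * ((0 + 0) + (3 + 0)))
(3) (0 + 0)  =[add_zero →]=  0    ⊢ ((- (- a)) * (0 + (3 + 0)))
(4) (3 + 0)  =[add_zero →]=  3    ⊢ ((- (- a)) * (0 + 3))
(5) ((- (- a)) * (0 + 3))  =[mul_comm →]=  ((0 + 3) * (- (- a)))
(6) (- (- a))  =[neg_neg →]=  a    ⊢ ((0 + 3) * a)
(7) 3  =[add_zero ←]=  (3 + 0)    ⊢ ((0 + (3 + 0)) * a)
(8) 3  =[add_zero ←]=  (3 + 0)    ⊢ ((0 + ((3 + 0) + 0)) * a)
(9) 0  =[neg_neg ←]=  (- (- 0))    ⊢ ((0 + ((3 + 0) + (- (- 0)))) * a)
(10) (0 + ((3 + 0) + (- (- 0))))  =[add_comm →]=  (((3 + 0) + (- (- 0))) + 0)    ⊢ ((((3 + 0) + (- (- 0))) + 0) * a)
(11) a  =[neg_neg ←]=  (- (- a))    ⊢ ((((3 + 0) + (- (- 0))) + 0) * (- (- a)))
(12) (- 0)  =[neg_neg ←]=  (- (- (- 0)))    ⊢ E2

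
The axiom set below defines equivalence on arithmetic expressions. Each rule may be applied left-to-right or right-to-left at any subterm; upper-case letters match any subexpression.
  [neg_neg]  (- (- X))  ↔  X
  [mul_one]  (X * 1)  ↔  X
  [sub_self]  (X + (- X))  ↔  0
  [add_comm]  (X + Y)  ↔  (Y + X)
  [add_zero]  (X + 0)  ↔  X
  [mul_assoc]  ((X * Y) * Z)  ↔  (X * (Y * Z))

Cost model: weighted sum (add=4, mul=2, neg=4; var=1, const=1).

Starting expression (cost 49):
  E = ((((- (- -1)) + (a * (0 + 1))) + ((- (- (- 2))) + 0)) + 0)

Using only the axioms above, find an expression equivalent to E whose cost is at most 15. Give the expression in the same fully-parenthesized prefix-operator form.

step 1: add_zero (→) rewrites ((((- (- -1)) + (a * (0 + 1))) + ((- (- (- 2))) + 0)) + 0) into (((- (- -1)) + (a * (0 + 1))) + ((- (- (- 2))) + 0))
step 2: add_zero (→) rewrites ((- (- (- 2))) + 0) into (- (- (- 2))), now (((- (- -1)) + (a * (0 + 1))) + (- (- (- 2))))
step 3: neg_neg (→) rewrites (- (- -1)) into -1, now ((-1 + (a * (0 + 1))) + (- (- (- 2))))
step 4: neg_neg (→) rewrites (- (- 2)) into 2, now ((-1 + (a * (0 + 1))) + (- 2))
step 5: add_comm (→) rewrites (-1 + (a * (0 + 1))) into ((a * (0 + 1)) + -1), now (((a * (0 + 1)) + -1) + (- 2))
step 6: add_comm (→) rewrites (0 + 1) into (1 + 0), now (((a * (1 + 0)) + -1) + (- 2))
step 7: add_zero (→) rewrites (1 + 0) into 1, now (((a * 1) + -1) + (- 2))
step 8: mul_one (→) rewrites (a * 1) into a, reaching cost 15 (bound 15)

((a + -1) + (- 2))   [cost 15]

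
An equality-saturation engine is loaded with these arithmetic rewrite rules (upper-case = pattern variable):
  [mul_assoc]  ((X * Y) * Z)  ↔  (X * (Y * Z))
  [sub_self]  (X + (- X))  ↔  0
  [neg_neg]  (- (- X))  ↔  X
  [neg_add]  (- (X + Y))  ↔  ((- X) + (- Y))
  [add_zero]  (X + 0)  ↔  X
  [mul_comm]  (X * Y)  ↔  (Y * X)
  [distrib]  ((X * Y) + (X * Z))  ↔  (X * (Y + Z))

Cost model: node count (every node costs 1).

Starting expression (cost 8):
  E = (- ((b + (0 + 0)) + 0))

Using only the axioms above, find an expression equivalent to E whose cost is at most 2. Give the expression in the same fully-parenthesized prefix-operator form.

(- b)   [cost 2]

(1) (0 + 0)  =[add_zero →]=  0    ⊢ (- ((b + 0) + 0))
(2) ((b + 0) + 0)  =[add_zero →]=  (b + 0)    ⊢ (- (b + 0))
(3) (b + 0)  =[add_zero →]=  b    ⊢ cost 2, within 2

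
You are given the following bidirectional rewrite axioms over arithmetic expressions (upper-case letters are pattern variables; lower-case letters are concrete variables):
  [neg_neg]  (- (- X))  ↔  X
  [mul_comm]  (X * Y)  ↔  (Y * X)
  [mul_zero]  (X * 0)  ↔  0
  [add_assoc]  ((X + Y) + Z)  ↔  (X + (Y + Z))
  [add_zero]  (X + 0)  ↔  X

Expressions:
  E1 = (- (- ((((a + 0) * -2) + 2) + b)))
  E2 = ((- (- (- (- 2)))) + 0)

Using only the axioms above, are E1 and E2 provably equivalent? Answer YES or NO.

All listed rules preserve value, hence provable equivalence implies equal values everywhere; look for a separating assignment.
a=0, b=1 gives E1 ↦ 3, E2 ↦ 2; values differ ⇒ not provably equivalent.

NO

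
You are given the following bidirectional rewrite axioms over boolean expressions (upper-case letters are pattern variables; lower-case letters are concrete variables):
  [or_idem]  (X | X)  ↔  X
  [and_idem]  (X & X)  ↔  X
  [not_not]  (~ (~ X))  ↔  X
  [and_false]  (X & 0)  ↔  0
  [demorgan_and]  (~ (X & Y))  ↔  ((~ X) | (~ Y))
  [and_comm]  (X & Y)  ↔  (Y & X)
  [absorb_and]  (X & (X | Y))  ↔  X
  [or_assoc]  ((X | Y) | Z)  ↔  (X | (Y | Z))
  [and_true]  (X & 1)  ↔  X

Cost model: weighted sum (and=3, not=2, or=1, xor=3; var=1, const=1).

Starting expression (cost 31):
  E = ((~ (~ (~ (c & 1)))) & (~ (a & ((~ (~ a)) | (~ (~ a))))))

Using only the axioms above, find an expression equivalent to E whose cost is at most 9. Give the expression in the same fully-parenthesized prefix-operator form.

step 1: or_idem (→) rewrites ((~ (~ a)) | (~ (~ a))) into (~ (~ a)), now ((~ (~ (~ (c & 1)))) & (~ (a & (~ (~ a)))))
step 2: and_true (→) rewrites (c & 1) into c, now ((~ (~ (~ c))) & (~ (a & (~ (~ a)))))
step 3: not_not (→) rewrites (~ (~ a)) into a, now ((~ (~ (~ c))) & (~ (a & a)))
step 4: not_not (→) rewrites (~ (~ c)) into c, now ((~ c) & (~ (a & a)))
step 5: and_idem (→) rewrites (a & a) into a, reaching cost 9 (bound 9)

((~ c) & (~ a))   [cost 9]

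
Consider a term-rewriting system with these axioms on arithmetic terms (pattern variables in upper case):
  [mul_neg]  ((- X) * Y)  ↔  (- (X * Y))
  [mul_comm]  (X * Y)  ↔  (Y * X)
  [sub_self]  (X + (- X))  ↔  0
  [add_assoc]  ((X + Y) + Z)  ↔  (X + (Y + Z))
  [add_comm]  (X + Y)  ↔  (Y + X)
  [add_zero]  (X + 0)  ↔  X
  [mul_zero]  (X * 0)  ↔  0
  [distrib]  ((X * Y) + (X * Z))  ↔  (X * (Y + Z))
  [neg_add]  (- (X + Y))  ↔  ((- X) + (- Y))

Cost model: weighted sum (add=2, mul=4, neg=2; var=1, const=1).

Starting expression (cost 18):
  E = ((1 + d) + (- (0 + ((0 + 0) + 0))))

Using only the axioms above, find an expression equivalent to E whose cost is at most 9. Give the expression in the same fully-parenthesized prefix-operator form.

((1 + d) + (- 0))   [cost 9]

1. [add_zero →] ((0 + 0) + 0)  →  (0 + 0);  E = ((1 + d) + (- (0 + (0 + 0))))
2. [add_zero →] (0 + 0)  →  0;  E = ((1 + d) + (- (0 + 0)))
3. [add_zero →] (0 + 0)  →  0;  cost 9 ≤ 9, done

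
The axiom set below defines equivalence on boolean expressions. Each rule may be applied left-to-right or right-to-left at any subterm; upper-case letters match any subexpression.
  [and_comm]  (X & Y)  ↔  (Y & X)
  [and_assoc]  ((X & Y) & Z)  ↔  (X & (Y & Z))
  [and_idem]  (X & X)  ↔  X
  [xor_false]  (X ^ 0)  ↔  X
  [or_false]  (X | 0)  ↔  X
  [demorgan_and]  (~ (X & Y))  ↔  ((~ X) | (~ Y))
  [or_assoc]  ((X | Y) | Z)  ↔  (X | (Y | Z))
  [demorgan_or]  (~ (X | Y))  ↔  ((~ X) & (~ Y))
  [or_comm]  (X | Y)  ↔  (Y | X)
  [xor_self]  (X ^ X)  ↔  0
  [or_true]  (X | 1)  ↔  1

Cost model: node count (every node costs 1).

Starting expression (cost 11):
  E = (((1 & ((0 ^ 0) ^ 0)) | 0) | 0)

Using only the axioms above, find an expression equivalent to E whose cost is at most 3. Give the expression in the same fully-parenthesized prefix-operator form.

(1 & 0)   [cost 3]

1. [or_false →] (((1 & ((0 ^ 0) ^ 0)) | 0) | 0)  →  ((1 & ((0 ^ 0) ^ 0)) | 0)
2. [xor_false →] ((0 ^ 0) ^ 0)  →  (0 ^ 0);  E = ((1 & (0 ^ 0)) | 0)
3. [or_false →] ((1 & (0 ^ 0)) | 0)  →  (1 & (0 ^ 0))
4. [xor_false →] (0 ^ 0)  →  0;  cost 3 ≤ 3, done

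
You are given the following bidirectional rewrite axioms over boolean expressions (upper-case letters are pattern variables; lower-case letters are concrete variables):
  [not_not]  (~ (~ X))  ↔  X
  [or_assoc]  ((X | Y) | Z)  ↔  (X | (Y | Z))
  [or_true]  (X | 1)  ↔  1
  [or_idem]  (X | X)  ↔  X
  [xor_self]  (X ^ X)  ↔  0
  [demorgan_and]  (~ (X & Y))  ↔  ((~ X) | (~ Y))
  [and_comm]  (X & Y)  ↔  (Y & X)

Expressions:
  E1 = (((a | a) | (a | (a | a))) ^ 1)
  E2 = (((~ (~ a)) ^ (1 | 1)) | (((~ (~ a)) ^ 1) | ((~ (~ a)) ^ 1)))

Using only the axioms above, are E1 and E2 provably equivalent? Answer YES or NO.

YES

(1) (a | a)  =[or_idem →]=  a    ⊢ (((a | a) | (a | a)) ^ 1)
(2) ((a | a) | (a | a))  =[or_idem →]=  (a | a)    ⊢ ((a | a) ^ 1)
(3) (a | a)  =[or_idem →]=  a    ⊢ (a ^ 1)
(4) a  =[not_not ←]=  (~ (~ a))    ⊢ ((~ (~ a)) ^ 1)
(5) ((~ (~ a)) ^ 1)  =[or_idem ←]=  (((~ (~ a)) ^ 1) | ((~ (~ a)) ^ 1))
(6) 1  =[or_idem ←]=  (1 | 1)    ⊢ (((~ (~ a)) ^ (1 | 1)) | ((~ (~ a)) ^ 1))
(7) ((~ (~ a)) ^ 1)  =[or_idem ←]=  (((~ (~ a)) ^ 1) | ((~ (~ a)) ^ 1))    ⊢ E2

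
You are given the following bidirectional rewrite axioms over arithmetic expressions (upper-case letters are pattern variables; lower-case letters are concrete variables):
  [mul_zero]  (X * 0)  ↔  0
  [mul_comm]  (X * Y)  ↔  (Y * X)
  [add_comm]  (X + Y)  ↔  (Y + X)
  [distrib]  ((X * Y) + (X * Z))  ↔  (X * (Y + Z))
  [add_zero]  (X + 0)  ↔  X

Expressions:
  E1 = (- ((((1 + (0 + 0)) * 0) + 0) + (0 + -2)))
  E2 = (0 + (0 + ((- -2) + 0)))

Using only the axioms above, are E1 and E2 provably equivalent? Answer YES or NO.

YES

1. [add_zero →] (0 + 0)  →  0;  E1 = (- ((((1 + 0) * 0) + 0) + (0 + -2)))
2. [add_zero →] (1 + 0)  →  1;  E1 = (- (((1 * 0) + 0) + (0 + -2)))
3. [add_zero →] ((1 * 0) + 0)  →  (1 * 0);  E1 = (- ((1 * 0) + (0 + -2)))
4. [add_comm →] (0 + -2)  →  (-2 + 0);  E1 = (- ((1 * 0) + (-2 + 0)))
5. [mul_zero →] (1 * 0)  →  0;  E1 = (- (0 + (-2 + 0)))
6. [add_zero →] (-2 + 0)  →  -2;  E1 = (- (0 + -2))
7. [add_comm →] (0 + -2)  →  (-2 + 0);  E1 = (- (-2 + 0))
8. [add_zero →] (-2 + 0)  →  -2;  E1 = (- -2)
9. [add_zero ←] (- -2)  →  ((- -2) + 0)
10. [add_comm →] ((- -2) + 0)  →  (0 + (- -2))
11. [add_zero ←] (- -2)  →  ((- -2) + 0);  E1 = (0 + ((- -2) + 0))
12. [add_comm →] ((- -2) + 0)  →  (0 + (- -2));  E1 = (0 + (0 + (- -2)))
13. [add_zero ←] (- -2)  →  ((- -2) + 0);  this is E2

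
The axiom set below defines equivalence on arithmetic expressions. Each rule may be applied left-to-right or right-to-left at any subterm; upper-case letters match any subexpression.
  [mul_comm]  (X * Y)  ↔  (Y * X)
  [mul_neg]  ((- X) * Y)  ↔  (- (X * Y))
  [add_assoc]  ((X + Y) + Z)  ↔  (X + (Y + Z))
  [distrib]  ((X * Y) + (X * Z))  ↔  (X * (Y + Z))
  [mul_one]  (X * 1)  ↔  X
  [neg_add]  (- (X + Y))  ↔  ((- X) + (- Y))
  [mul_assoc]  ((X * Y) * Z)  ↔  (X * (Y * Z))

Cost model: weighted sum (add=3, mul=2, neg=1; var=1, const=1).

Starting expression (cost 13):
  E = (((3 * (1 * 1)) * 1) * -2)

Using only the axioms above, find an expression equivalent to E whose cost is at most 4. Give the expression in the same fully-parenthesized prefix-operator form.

(3 * -2)   [cost 4]

(1) ((3 * (1 * 1)) * 1)  =[mul_one →]=  (3 * (1 * 1))    ⊢ ((3 * (1 * 1)) * -2)
(2) (1 * 1)  =[mul_one →]=  1    ⊢ ((3 * 1) * -2)
(3) (3 * 1)  =[mul_one →]=  3    ⊢ cost 4, within 4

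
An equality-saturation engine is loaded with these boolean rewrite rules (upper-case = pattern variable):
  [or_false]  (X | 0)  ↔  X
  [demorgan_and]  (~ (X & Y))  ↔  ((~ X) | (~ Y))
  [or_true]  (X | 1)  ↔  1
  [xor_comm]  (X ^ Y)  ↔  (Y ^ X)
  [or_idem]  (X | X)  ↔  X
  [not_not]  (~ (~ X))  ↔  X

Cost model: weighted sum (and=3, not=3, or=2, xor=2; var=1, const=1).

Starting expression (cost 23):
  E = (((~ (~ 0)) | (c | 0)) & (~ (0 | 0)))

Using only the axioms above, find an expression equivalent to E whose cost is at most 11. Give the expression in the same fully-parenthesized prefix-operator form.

(1) (0 | 0)  =[or_false →]=  0    ⊢ (((~ (~ 0)) | (c | 0)) & (~ 0))
(2) (c | 0)  =[or_false →]=  c    ⊢ (((~ (~ 0)) | c) & (~ 0))
(3) (~ (~ 0))  =[not_not →]=  0    ⊢ cost 11, within 11

((0 | c) & (~ 0))   [cost 11]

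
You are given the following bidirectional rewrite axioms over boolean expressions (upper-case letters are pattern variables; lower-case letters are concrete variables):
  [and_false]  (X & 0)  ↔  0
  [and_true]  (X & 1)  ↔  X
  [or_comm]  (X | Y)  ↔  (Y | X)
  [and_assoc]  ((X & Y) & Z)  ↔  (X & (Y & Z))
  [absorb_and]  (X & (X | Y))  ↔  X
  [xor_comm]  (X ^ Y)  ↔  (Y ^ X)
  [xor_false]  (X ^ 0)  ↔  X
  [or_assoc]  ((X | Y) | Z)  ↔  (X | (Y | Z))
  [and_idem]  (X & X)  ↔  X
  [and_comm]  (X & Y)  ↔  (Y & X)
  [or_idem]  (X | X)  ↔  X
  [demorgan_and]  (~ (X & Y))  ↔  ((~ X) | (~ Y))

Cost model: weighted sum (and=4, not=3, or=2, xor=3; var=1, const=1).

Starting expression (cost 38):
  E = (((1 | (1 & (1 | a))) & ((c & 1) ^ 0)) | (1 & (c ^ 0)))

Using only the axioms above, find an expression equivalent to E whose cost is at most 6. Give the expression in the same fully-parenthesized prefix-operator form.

(1 & c)   [cost 6]

1. [absorb_and →] (1 & (1 | a))  →  1;  E = (((1 | 1) & ((c & 1) ^ 0)) | (1 & (c ^ 0)))
2. [or_idem →] (1 | 1)  →  1;  E = ((1 & ((c & 1) ^ 0)) | (1 & (c ^ 0)))
3. [and_true →] (c & 1)  →  c;  E = ((1 & (c ^ 0)) | (1 & (c ^ 0)))
4. [or_idem →] ((1 & (c ^ 0)) | (1 & (c ^ 0)))  →  (1 & (c ^ 0))
5. [xor_false →] (c ^ 0)  →  c;  cost 6 ≤ 6, done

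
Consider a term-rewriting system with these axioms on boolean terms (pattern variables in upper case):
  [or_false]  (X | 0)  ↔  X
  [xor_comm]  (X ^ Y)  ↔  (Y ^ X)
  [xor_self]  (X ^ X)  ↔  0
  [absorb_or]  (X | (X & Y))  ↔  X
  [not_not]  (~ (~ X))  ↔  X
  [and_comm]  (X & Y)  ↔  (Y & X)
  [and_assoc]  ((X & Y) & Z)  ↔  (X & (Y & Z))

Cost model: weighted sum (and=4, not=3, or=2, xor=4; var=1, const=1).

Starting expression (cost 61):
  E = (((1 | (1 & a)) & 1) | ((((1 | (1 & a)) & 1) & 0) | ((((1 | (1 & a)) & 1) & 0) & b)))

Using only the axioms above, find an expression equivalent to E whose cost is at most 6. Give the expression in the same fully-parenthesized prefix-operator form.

1. [absorb_or →] ((((1 | (1 & a)) & 1) & 0) | ((((1 | (1 & a)) & 1) & 0) & b))  →  (((1 | (1 & a)) & 1) & 0);  E = (((1 | (1 & a)) & 1) | (((1 | (1 & a)) & 1) & 0))
2. [absorb_or →] (((1 | (1 & a)) & 1) | (((1 | (1 & a)) & 1) & 0))  →  ((1 | (1 & a)) & 1)
3. [absorb_or →] (1 | (1 & a))  →  1;  cost 6 ≤ 6, done

(1 & 1)   [cost 6]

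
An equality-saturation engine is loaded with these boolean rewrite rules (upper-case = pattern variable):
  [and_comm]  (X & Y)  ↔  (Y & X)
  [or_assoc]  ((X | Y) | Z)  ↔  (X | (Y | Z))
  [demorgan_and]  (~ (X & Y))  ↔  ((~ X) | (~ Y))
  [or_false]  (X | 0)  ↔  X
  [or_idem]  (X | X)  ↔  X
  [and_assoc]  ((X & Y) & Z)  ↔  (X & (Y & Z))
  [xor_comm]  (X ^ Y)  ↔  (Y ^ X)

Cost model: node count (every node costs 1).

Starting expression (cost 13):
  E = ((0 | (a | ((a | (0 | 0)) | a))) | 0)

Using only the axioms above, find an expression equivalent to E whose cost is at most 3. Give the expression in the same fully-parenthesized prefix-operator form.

(0 | a)   [cost 3]

1. [or_false →] (0 | 0)  →  0;  E = ((0 | (a | ((a | 0) | a))) | 0)
2. [or_false →] (a | 0)  →  a;  E = ((0 | (a | (a | a))) | 0)
3. [or_false →] ((0 | (a | (a | a))) | 0)  →  (0 | (a | (a | a)))
4. [or_idem →] (a | a)  →  a;  E = (0 | (a | a))
5. [or_idem →] (a | a)  →  a;  cost 3 ≤ 3, done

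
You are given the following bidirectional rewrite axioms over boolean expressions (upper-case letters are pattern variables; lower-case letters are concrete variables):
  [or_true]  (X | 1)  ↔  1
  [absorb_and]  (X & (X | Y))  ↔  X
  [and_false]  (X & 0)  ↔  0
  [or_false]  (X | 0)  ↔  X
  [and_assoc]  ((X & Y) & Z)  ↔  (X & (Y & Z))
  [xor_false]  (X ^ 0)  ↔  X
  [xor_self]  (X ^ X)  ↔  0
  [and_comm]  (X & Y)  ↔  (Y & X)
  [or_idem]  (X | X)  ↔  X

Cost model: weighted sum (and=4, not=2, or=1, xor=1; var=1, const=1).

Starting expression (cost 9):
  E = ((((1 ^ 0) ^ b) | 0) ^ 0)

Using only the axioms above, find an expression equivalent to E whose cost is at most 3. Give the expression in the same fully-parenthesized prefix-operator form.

(1 ^ b)   [cost 3]

1. [xor_false →] (1 ^ 0)  →  1;  E = (((1 ^ b) | 0) ^ 0)
2. [xor_false →] (((1 ^ b) | 0) ^ 0)  →  ((1 ^ b) | 0)
3. [or_false →] ((1 ^ b) | 0)  →  (1 ^ b);  cost 3 ≤ 3, done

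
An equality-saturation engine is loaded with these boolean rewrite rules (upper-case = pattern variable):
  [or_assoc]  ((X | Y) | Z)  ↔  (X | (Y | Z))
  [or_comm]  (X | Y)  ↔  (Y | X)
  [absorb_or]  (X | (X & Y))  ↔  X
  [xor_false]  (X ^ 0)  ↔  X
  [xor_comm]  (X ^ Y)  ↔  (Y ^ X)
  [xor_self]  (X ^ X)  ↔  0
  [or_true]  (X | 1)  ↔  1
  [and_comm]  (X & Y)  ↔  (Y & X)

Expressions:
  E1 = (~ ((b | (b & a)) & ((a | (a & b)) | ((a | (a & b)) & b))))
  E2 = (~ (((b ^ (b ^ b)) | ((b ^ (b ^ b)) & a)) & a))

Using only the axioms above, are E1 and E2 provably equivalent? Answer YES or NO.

1. [absorb_or →] ((a | (a & b)) | ((a | (a & b)) & b))  →  (a | (a & b));  E1 = (~ ((b | (b & a)) & (a | (a & b))))
2. [absorb_or →] (b | (b & a))  →  b;  E1 = (~ (b & (a | (a & b))))
3. [absorb_or →] (a | (a & b))  →  a;  E1 = (~ (b & a))
4. [xor_false ←] b  →  (b ^ 0);  E1 = (~ ((b ^ 0) & a))
5. [xor_self ←] 0  →  (b ^ b);  E1 = (~ ((b ^ (b ^ b)) & a))
6. [absorb_or ←] (b ^ (b ^ b))  →  ((b ^ (b ^ b)) | ((b ^ (b ^ b)) & a));  this is E2

YES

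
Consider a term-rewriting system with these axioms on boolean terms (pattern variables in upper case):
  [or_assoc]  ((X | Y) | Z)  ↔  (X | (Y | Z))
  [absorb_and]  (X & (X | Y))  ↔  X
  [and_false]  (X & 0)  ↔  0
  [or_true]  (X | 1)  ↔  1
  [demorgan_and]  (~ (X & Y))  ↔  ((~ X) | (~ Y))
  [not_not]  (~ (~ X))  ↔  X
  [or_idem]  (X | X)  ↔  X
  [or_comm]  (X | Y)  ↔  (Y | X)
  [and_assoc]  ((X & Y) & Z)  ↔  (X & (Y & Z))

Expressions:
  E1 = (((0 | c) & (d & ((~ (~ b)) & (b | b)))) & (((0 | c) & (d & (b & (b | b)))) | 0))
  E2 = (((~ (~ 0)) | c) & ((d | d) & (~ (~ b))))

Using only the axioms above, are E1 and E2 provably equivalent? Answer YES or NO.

1. [not_not →] (~ (~ b))  →  b;  E1 = (((0 | c) & (d & (b & (b | b)))) & (((0 | c) & (d & (b & (b | b)))) | 0))
2. [absorb_and →] (((0 | c) & (d & (b & (b | b)))) & (((0 | c) & (d & (b & (b | b)))) | 0))  →  ((0 | c) & (d & (b & (b | b))))
3. [absorb_and →] (b & (b | b))  →  b;  E1 = ((0 | c) & (d & b))
4. [or_idem ←] d  →  (d | d);  E1 = ((0 | c) & ((d | d) & b))
5. [not_not ←] b  →  (~ (~ b));  E1 = ((0 | c) & ((d | d) & (~ (~ b))))
6. [not_not ←] 0  →  (~ (~ 0));  this is E2

YES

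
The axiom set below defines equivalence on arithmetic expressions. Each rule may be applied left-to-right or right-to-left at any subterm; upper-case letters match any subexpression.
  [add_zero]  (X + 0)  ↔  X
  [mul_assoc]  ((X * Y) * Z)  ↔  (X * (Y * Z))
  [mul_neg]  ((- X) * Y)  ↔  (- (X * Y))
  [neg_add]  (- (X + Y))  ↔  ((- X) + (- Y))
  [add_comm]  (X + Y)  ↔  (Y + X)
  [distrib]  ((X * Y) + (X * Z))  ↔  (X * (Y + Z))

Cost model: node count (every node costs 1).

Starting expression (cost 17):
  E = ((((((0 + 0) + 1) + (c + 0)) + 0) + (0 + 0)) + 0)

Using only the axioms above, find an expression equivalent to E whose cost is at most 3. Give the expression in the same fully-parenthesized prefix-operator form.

step 1: add_zero (→) rewrites ((((0 + 0) + 1) + (c + 0)) + 0) into (((0 + 0) + 1) + (c + 0)), now (((((0 + 0) + 1) + (c + 0)) + (0 + 0)) + 0)
step 2: add_comm (→) rewrites ((0 + 0) + 1) into (1 + (0 + 0)), now ((((1 + (0 + 0)) + (c + 0)) + (0 + 0)) + 0)
step 3: add_zero (→) rewrites (0 + 0) into 0, now ((((1 + (0 + 0)) + (c + 0)) + 0) + 0)
step 4: add_zero (→) rewrites (0 + 0) into 0, now ((((1 + 0) + (c + 0)) + 0) + 0)
step 5: add_comm (→) rewrites ((1 + 0) + (c + 0)) into ((c + 0) + (1 + 0)), now ((((c + 0) + (1 + 0)) + 0) + 0)
step 6: add_zero (→) rewrites ((((c + 0) + (1 + 0)) + 0) + 0) into (((c + 0) + (1 + 0)) + 0)
step 7: add_zero (→) rewrites (((c + 0) + (1 + 0)) + 0) into ((c + 0) + (1 + 0))
step 8: add_zero (→) rewrites (c + 0) into c, now (c + (1 + 0))
step 9: add_zero (→) rewrites (1 + 0) into 1, reaching cost 3 (bound 3)

(c + 1)   [cost 3]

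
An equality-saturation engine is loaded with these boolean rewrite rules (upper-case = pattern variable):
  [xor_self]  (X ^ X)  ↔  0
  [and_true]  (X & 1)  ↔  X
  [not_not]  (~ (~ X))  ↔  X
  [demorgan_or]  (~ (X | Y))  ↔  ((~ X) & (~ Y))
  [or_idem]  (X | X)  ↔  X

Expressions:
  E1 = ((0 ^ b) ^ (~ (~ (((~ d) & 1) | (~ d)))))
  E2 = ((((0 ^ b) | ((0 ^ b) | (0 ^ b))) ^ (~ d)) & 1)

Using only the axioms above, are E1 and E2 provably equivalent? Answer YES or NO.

(1) ((~ d) & 1)  =[and_true →]=  (~ d)    ⊢ ((0 ^ b) ^ (~ (~ ((~ d) | (~ d)))))
(2) ((~ d) | (~ d))  =[or_idem →]=  (~ d)    ⊢ ((0 ^ b) ^ (~ (~ (~ d))))
(3) (~ (~ (~ d)))  =[not_not →]=  (~ d)    ⊢ ((0 ^ b) ^ (~ d))
(4) (0 ^ b)  =[or_idem ←]=  ((0 ^ b) | (0 ^ b))    ⊢ (((0 ^ b) | (0 ^ b)) ^ (~ d))
(5) (0 ^ b)  =[or_idem ←]=  ((0 ^ b) | (0 ^ b))    ⊢ (((0 ^ b) | ((0 ^ b) | (0 ^ b))) ^ (~ d))
(6) (((0 ^ b) | ((0 ^ b) | (0 ^ b))) ^ (~ d))  =[and_true ←]=  ((((0 ^ b) | ((0 ^ b) | (0 ^ b))) ^ (~ d)) & 1)    ⊢ E2

YES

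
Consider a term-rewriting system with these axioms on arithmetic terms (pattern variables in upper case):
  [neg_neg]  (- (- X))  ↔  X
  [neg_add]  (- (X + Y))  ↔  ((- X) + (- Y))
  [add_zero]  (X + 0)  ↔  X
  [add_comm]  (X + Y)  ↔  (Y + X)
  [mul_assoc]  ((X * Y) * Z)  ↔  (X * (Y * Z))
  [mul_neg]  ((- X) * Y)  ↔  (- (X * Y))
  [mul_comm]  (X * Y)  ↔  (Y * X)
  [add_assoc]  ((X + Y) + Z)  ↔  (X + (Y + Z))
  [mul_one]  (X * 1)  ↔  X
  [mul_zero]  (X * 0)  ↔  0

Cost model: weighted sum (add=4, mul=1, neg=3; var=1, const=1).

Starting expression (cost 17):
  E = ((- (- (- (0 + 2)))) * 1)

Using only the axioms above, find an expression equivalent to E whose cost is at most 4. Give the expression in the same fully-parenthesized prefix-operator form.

(- 2)   [cost 4]

1. [neg_neg →] (- (- (- (0 + 2))))  →  (- (0 + 2));  E = ((- (0 + 2)) * 1)
2. [mul_one →] ((- (0 + 2)) * 1)  →  (- (0 + 2))
3. [add_comm →] (0 + 2)  →  (2 + 0);  E = (- (2 + 0))
4. [add_zero →] (2 + 0)  →  2;  cost 4 ≤ 4, done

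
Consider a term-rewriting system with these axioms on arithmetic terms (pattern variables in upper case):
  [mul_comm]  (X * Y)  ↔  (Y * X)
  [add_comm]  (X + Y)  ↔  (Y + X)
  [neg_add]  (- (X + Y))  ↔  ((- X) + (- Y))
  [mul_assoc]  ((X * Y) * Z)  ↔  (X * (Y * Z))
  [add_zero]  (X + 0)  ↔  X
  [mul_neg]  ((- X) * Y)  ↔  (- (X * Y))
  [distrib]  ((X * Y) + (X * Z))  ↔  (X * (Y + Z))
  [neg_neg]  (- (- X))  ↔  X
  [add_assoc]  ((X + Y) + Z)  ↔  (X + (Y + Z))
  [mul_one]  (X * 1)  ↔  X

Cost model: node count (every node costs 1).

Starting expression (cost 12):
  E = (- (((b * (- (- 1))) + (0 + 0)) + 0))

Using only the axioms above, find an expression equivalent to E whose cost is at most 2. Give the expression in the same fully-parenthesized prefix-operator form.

(- b)   [cost 2]

1. [add_assoc →] (((b * (- (- 1))) + (0 + 0)) + 0)  →  ((b * (- (- 1))) + ((0 + 0) + 0));  E = (- ((b * (- (- 1))) + ((0 + 0) + 0)))
2. [neg_neg →] (- (- 1))  →  1;  E = (- ((b * 1) + ((0 + 0) + 0)))
3. [add_zero →] (0 + 0)  →  0;  E = (- ((b * 1) + (0 + 0)))
4. [mul_one →] (b * 1)  →  b;  E = (- (b + (0 + 0)))
5. [add_zero →] (0 + 0)  →  0;  E = (- (b + 0))
6. [add_zero →] (b + 0)  →  b;  cost 2 ≤ 2, done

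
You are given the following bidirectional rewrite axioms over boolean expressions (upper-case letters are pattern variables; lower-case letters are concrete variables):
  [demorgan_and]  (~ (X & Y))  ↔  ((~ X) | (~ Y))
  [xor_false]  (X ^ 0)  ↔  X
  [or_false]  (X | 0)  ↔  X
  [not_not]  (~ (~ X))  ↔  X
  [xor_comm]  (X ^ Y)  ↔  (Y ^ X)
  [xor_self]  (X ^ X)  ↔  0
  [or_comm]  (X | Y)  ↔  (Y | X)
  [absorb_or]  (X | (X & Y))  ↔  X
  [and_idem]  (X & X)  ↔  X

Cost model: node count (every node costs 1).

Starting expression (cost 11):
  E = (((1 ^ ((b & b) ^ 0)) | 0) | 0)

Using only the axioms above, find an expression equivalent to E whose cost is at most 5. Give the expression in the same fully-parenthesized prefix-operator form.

((1 ^ b) | 0)   [cost 5]

1. [xor_false →] ((b & b) ^ 0)  →  (b & b);  E = (((1 ^ (b & b)) | 0) | 0)
2. [or_false →] ((1 ^ (b & b)) | 0)  →  (1 ^ (b & b));  E = ((1 ^ (b & b)) | 0)
3. [and_idem →] (b & b)  →  b;  cost 5 ≤ 5, done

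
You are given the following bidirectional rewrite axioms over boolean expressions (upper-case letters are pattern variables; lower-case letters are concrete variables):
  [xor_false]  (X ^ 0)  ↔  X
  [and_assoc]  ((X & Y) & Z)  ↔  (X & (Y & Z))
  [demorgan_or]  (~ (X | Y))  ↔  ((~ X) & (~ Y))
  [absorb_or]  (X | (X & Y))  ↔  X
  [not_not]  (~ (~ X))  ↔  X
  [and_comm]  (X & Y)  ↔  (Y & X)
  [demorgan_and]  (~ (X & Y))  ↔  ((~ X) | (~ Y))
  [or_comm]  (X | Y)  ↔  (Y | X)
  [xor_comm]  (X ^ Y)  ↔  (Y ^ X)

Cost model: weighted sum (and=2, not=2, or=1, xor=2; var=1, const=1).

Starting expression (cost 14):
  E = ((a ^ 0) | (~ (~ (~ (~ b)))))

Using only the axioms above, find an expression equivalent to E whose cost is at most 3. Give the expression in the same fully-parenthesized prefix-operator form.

1. [not_not →] (~ (~ (~ b)))  →  (~ b);  E = ((a ^ 0) | (~ (~ b)))
2. [xor_false →] (a ^ 0)  →  a;  E = (a | (~ (~ b)))
3. [not_not →] (~ (~ b))  →  b;  cost 3 ≤ 3, done

(a | b)   [cost 3]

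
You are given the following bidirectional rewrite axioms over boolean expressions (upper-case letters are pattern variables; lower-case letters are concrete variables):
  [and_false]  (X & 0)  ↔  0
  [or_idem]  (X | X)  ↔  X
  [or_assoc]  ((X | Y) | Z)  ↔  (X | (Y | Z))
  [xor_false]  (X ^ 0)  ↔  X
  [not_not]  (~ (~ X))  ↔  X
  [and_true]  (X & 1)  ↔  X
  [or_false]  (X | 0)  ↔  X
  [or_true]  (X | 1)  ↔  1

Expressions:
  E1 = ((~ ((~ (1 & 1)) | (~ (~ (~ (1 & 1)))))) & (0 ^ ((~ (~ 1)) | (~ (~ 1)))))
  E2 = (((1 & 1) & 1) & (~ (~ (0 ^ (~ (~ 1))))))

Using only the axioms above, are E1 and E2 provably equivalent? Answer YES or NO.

YES

step 1: not_not (→) rewrites (~ (~ (1 & 1))) into (1 & 1), now ((~ ((~ (1 & 1)) | (~ (1 & 1)))) & (0 ^ ((~ (~ 1)) | (~ (~ 1)))))
step 2: or_idem (→) rewrites ((~ (1 & 1)) | (~ (1 & 1))) into (~ (1 & 1)), now ((~ (~ (1 & 1))) & (0 ^ ((~ (~ 1)) | (~ (~ 1)))))
step 3: or_idem (→) rewrites ((~ (~ 1)) | (~ (~ 1))) into (~ (~ 1)), now ((~ (~ (1 & 1))) & (0 ^ (~ (~ 1))))
step 4: not_not (→) rewrites (~ (~ (1 & 1))) into (1 & 1), now ((1 & 1) & (0 ^ (~ (~ 1))))
step 5: not_not (→) rewrites (~ (~ 1)) into 1, now ((1 & 1) & (0 ^ 1))
step 6: and_true (←) rewrites 1 into (1 & 1), now (((1 & 1) & 1) & (0 ^ 1))
step 7: not_not (←) rewrites (0 ^ 1) into (~ (~ (0 ^ 1))), now (((1 & 1) & 1) & (~ (~ (0 ^ 1))))
step 8: not_not (←) rewrites 1 into (~ (~ 1)), which is E2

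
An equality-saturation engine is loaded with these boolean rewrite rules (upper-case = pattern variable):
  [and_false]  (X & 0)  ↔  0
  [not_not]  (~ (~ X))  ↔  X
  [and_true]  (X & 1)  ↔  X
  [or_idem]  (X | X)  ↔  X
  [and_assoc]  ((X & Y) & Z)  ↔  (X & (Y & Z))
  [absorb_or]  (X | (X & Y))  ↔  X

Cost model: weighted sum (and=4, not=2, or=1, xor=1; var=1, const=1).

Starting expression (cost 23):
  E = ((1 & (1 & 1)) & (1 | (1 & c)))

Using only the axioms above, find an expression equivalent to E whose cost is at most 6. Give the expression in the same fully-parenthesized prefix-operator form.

(1 & 1)   [cost 6]

1. [absorb_or →] (1 | (1 & c))  →  1;  E = ((1 & (1 & 1)) & 1)
2. [and_true →] (1 & 1)  →  1;  E = ((1 & 1) & 1)
3. [and_true →] ((1 & 1) & 1)  →  (1 & 1);  cost 6 ≤ 6, done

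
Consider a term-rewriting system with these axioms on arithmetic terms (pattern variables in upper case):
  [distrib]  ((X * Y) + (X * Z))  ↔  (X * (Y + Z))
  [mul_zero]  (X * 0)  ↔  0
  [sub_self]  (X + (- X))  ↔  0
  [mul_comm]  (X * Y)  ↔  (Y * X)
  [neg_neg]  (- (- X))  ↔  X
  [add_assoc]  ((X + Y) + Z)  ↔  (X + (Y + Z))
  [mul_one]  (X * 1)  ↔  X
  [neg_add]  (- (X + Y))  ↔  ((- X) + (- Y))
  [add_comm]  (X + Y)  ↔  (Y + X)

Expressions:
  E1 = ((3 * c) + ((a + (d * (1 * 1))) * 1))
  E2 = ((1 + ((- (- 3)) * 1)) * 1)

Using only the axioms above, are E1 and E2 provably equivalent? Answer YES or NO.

All listed rules preserve value, hence provable equivalence implies equal values everywhere; look for a separating assignment.
a=0, c=0, d=0 gives E1 ↦ 0, E2 ↦ 4; values differ ⇒ not provably equivalent.

NO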